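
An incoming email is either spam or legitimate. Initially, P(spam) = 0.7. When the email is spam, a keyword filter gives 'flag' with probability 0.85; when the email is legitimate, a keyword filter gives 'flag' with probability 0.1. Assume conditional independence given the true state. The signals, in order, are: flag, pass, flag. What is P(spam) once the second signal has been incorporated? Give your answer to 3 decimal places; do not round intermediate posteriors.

0.768

After 'flag': P(spam) = 0.85·0.7000 / (0.85·0.7000 + 0.1·0.3000) ≈ 0.9520
After 'pass': P(spam) = 0.15·0.9520 / (0.15·0.9520 + 0.9·0.0480) ≈ 0.7677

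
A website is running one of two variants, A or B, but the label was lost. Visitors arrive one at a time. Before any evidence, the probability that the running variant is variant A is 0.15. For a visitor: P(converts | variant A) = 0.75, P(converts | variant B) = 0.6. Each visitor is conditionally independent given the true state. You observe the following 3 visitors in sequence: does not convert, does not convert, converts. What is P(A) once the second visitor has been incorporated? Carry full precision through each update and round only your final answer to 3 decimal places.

Each posterior becomes the prior for the next update.
After 'does not convert': P(A) = 0.25·0.1500 / (0.25·0.1500 + 0.4·0.8500) ≈ 0.0993
After 'does not convert': P(A) = 0.25·0.0993 / (0.25·0.0993 + 0.4·0.9007) ≈ 0.0645

0.064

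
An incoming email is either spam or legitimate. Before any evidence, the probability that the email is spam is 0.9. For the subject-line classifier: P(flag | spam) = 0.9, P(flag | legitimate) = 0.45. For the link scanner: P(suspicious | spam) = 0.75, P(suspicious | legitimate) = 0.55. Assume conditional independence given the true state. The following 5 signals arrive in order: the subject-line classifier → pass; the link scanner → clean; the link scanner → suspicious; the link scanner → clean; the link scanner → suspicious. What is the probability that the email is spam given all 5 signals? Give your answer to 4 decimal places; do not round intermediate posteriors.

After the subject-line classifier='pass': P(spam) = 0.1·0.9000 / (0.1·0.9000 + 0.55·0.1000) ≈ 0.6207
After the link scanner='clean': P(spam) = 0.25·0.6207 / (0.25·0.6207 + 0.45·0.3793) ≈ 0.4762
After the link scanner='suspicious': P(spam) = 0.75·0.4762 / (0.75·0.4762 + 0.55·0.5238) ≈ 0.5535
After the link scanner='clean': P(spam) = 0.25·0.5535 / (0.25·0.5535 + 0.45·0.4465) ≈ 0.4078
After the link scanner='suspicious': P(spam) = 0.75·0.4078 / (0.75·0.4078 + 0.55·0.5922) ≈ 0.4843

0.4843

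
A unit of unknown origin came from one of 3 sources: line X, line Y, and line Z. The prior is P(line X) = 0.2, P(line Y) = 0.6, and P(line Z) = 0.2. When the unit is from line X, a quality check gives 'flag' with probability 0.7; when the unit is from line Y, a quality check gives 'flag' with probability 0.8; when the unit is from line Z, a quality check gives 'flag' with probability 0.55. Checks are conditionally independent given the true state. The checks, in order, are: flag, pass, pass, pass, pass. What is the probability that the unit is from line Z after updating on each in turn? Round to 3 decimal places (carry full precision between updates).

0.703

After 'flag': normaliser = 0.7·0.2000 + 0.8·0.6000 + 0.55·0.2000; P(line X) ≈ 0.1918, P(line Y) ≈ 0.6575, P(line Z) ≈ 0.1507
After 'pass': normaliser = 0.3·0.1918 + 0.2·0.6575 + 0.45·0.1507; P(line X) ≈ 0.2240, P(line Y) ≈ 0.5120, P(line Z) ≈ 0.2640
After 'pass': normaliser = 0.3·0.2240 + 0.2·0.5120 + 0.45·0.2640; P(line X) ≈ 0.2330, P(line Y) ≈ 0.3551, P(line Z) ≈ 0.4119
After 'pass': normaliser = 0.3·0.2330 + 0.2·0.3551 + 0.45·0.4119; P(line X) ≈ 0.2142, P(line Y) ≈ 0.2176, P(line Z) ≈ 0.5681
After 'pass': normaliser = 0.3·0.2142 + 0.2·0.2176 + 0.45·0.5681; P(line X) ≈ 0.1768, P(line Y) ≈ 0.1198, P(line Z) ≈ 0.7034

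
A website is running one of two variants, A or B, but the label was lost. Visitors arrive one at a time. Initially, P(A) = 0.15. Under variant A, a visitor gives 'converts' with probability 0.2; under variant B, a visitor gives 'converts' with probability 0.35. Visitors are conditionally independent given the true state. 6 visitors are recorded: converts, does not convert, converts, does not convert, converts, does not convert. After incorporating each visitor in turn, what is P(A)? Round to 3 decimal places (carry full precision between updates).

After 'converts': P(A) = 0.2·0.1500 / (0.2·0.1500 + 0.35·0.8500) ≈ 0.0916
After 'does not convert': P(A) = 0.8·0.0916 / (0.8·0.0916 + 0.65·0.9084) ≈ 0.1104
After 'converts': P(A) = 0.2·0.1104 / (0.2·0.1104 + 0.35·0.8896) ≈ 0.0662
After 'does not convert': P(A) = 0.8·0.0662 / (0.8·0.0662 + 0.65·0.9338) ≈ 0.0803
After 'converts': P(A) = 0.2·0.0803 / (0.2·0.0803 + 0.35·0.9197) ≈ 0.0475
After 'does not convert': P(A) = 0.8·0.0475 / (0.8·0.0475 + 0.65·0.9525) ≈ 0.0578

0.058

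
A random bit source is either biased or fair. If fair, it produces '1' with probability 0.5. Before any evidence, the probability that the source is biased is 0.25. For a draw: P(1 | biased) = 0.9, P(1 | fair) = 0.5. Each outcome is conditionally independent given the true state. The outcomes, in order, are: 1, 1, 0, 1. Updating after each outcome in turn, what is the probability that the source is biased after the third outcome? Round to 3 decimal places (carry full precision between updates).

Each posterior becomes the prior for the next update.
After '1': P(biased) = 0.9·0.2500 / (0.9·0.2500 + 0.5·0.7500) ≈ 0.3750
After '1': P(biased) = 0.9·0.3750 / (0.9·0.3750 + 0.5·0.6250) ≈ 0.5192
After '0': P(biased) = 0.1·0.5192 / (0.1·0.5192 + 0.5·0.4808) ≈ 0.1776

0.178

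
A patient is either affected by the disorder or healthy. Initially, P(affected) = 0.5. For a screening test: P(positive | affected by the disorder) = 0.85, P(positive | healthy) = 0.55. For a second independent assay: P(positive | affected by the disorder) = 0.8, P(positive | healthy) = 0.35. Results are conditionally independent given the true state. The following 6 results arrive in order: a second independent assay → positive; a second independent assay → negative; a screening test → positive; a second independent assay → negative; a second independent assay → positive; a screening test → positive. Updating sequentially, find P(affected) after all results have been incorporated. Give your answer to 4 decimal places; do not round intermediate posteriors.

0.5416

After a second independent assay='positive': P(affected) = 0.8·0.5000 / (0.8·0.5000 + 0.35·0.5000) ≈ 0.6957
After a second independent assay='negative': P(affected) = 0.2·0.6957 / (0.2·0.6957 + 0.65·0.3043) ≈ 0.4129
After a screening test='positive': P(affected) = 0.85·0.4129 / (0.85·0.4129 + 0.55·0.5871) ≈ 0.5208
After a second independent assay='negative': P(affected) = 0.2·0.5208 / (0.2·0.5208 + 0.65·0.4792) ≈ 0.2506
After a second independent assay='positive': P(affected) = 0.8·0.2506 / (0.8·0.2506 + 0.35·0.7494) ≈ 0.4332
After a screening test='positive': P(affected) = 0.85·0.4332 / (0.85·0.4332 + 0.55·0.5668) ≈ 0.5416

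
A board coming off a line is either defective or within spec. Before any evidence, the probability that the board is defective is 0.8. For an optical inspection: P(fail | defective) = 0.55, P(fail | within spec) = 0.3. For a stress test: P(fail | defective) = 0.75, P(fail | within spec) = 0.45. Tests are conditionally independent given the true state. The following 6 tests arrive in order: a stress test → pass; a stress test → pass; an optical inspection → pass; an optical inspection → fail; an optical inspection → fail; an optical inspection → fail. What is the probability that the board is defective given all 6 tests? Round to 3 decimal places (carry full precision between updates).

0.766

After a stress test='pass': P(defective) = 0.25·0.8000 / (0.25·0.8000 + 0.55·0.2000) ≈ 0.6452
After a stress test='pass': P(defective) = 0.25·0.6452 / (0.25·0.6452 + 0.55·0.3548) ≈ 0.4525
After an optical inspection='pass': P(defective) = 0.45·0.4525 / (0.45·0.4525 + 0.7·0.5475) ≈ 0.3470
After an optical inspection='fail': P(defective) = 0.55·0.3470 / (0.55·0.3470 + 0.3·0.6530) ≈ 0.4934
After an optical inspection='fail': P(defective) = 0.55·0.4934 / (0.55·0.4934 + 0.3·0.5066) ≈ 0.6410
After an optical inspection='fail': P(defective) = 0.55·0.6410 / (0.55·0.6410 + 0.3·0.3590) ≈ 0.7660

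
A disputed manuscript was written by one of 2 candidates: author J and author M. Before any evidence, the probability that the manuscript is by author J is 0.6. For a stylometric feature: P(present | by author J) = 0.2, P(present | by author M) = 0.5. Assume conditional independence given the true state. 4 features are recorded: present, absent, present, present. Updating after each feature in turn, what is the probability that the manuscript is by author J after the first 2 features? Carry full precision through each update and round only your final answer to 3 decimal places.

Each posterior becomes the prior for the next update.
After 'present': P(author J) = 0.2·0.6000 / (0.2·0.6000 + 0.5·0.4000) ≈ 0.3750
After 'absent': P(author J) = 0.8·0.3750 / (0.8·0.3750 + 0.5·0.6250) ≈ 0.4898

0.490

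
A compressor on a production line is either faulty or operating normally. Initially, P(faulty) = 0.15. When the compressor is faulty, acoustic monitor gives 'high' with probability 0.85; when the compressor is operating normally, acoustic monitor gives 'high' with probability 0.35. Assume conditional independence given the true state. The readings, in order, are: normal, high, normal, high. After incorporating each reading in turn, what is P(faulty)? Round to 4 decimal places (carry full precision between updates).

0.0525

Each posterior becomes the prior for the next update.
After 'normal': P(faulty) = 0.15·0.1500 / (0.15·0.1500 + 0.65·0.8500) ≈ 0.0391
After 'high': P(faulty) = 0.85·0.0391 / (0.85·0.0391 + 0.35·0.9609) ≈ 0.0900
After 'normal': P(faulty) = 0.15·0.0900 / (0.15·0.0900 + 0.65·0.9100) ≈ 0.0223
After 'high': P(faulty) = 0.85·0.0223 / (0.85·0.0223 + 0.35·0.9777) ≈ 0.0525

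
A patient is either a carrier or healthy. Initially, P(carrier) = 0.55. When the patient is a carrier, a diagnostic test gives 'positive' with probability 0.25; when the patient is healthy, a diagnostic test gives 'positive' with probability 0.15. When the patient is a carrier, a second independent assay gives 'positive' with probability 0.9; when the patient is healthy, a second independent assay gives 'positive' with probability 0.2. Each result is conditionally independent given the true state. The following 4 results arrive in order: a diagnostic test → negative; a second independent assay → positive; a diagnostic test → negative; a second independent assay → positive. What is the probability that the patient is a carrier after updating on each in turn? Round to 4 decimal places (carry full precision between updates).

Each posterior becomes the prior for the next update.
After a diagnostic test='negative': P(carrier) = 0.75·0.5500 / (0.75·0.5500 + 0.85·0.4500) ≈ 0.5189
After a second independent assay='positive': P(carrier) = 0.9·0.5189 / (0.9·0.5189 + 0.2·0.4811) ≈ 0.8291
After a diagnostic test='negative': P(carrier) = 0.75·0.8291 / (0.75·0.8291 + 0.85·0.1709) ≈ 0.8107
After a second independent assay='positive': P(carrier) = 0.9·0.8107 / (0.9·0.8107 + 0.2·0.1893) ≈ 0.9507

0.9507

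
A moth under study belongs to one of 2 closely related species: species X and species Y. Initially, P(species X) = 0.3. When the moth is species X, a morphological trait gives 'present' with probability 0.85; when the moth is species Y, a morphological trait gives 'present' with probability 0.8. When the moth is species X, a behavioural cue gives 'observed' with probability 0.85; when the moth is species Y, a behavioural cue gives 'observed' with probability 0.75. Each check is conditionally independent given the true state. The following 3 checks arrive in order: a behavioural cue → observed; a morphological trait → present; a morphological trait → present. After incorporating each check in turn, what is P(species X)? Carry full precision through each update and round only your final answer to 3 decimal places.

0.354

After a behavioural cue='observed': P(species X) = 0.85·0.3000 / (0.85·0.3000 + 0.75·0.7000) ≈ 0.3269
After a morphological trait='present': P(species X) = 0.85·0.3269 / (0.85·0.3269 + 0.8·0.6731) ≈ 0.3404
After a morphological trait='present': P(species X) = 0.85·0.3404 / (0.85·0.3404 + 0.8·0.6596) ≈ 0.3541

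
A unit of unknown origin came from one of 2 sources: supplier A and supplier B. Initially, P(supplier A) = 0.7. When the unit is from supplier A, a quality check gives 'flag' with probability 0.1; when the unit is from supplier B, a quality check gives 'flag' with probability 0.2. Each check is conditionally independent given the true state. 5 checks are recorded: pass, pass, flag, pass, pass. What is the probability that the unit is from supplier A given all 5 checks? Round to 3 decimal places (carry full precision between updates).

After 'pass': P(supplier A) = 0.9·0.7000 / (0.9·0.7000 + 0.8·0.3000) ≈ 0.7241
After 'pass': P(supplier A) = 0.9·0.7241 / (0.9·0.7241 + 0.8·0.2759) ≈ 0.7470
After 'flag': P(supplier A) = 0.1·0.7470 / (0.1·0.7470 + 0.2·0.2530) ≈ 0.5962
After 'pass': P(supplier A) = 0.9·0.5962 / (0.9·0.5962 + 0.8·0.4038) ≈ 0.6242
After 'pass': P(supplier A) = 0.9·0.6242 / (0.9·0.6242 + 0.8·0.3758) ≈ 0.6514

0.651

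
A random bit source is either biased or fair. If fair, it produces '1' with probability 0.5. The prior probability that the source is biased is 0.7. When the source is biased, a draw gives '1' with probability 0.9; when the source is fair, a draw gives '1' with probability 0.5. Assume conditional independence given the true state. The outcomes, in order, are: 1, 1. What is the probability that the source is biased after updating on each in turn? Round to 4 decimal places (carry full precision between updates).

0.8832

Apply Bayes' rule sequentially, carrying P(biased) forward.
After '1': P(biased) = 0.9·0.7000 / (0.9·0.7000 + 0.5·0.3000) ≈ 0.8077
After '1': P(biased) = 0.9·0.8077 / (0.9·0.8077 + 0.5·0.1923) ≈ 0.8832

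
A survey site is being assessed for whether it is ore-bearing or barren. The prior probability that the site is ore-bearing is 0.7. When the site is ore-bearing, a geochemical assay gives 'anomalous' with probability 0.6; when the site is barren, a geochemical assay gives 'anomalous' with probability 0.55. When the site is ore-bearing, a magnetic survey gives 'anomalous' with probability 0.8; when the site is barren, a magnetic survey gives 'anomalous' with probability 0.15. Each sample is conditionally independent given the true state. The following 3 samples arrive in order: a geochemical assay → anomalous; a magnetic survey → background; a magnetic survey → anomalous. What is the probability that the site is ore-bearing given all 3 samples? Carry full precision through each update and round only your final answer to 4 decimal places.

0.7616

After a geochemical assay='anomalous': P(ore) = 0.6·0.7000 / (0.6·0.7000 + 0.55·0.3000) ≈ 0.7179
After a magnetic survey='background': P(ore) = 0.2·0.7179 / (0.2·0.7179 + 0.85·0.2821) ≈ 0.3746
After a magnetic survey='anomalous': P(ore) = 0.8·0.3746 / (0.8·0.3746 + 0.15·0.6254) ≈ 0.7616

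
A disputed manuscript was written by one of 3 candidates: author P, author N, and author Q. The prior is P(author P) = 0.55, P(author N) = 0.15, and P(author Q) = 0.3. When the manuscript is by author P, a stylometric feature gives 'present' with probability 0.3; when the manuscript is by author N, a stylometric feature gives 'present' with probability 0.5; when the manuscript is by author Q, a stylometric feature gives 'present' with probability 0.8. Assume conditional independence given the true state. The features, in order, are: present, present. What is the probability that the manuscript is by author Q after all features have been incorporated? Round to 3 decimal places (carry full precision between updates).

0.688

After 'present': normaliser = 0.3·0.5500 + 0.5·0.1500 + 0.8·0.3000; P(author P) ≈ 0.3438, P(author N) ≈ 0.1562, P(author Q) ≈ 0.5000
After 'present': normaliser = 0.3·0.3438 + 0.5·0.1562 + 0.8·0.5000; P(author P) ≈ 0.1774, P(author N) ≈ 0.1344, P(author Q) ≈ 0.6882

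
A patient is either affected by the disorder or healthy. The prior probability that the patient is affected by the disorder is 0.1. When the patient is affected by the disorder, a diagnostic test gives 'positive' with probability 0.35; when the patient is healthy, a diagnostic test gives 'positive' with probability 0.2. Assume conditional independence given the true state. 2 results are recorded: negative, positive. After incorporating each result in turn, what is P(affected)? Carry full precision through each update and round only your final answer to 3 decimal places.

0.136

After 'negative': P(affected) = 0.65·0.1000 / (0.65·0.1000 + 0.8·0.9000) ≈ 0.0828
After 'positive': P(affected) = 0.35·0.0828 / (0.35·0.0828 + 0.2·0.9172) ≈ 0.1364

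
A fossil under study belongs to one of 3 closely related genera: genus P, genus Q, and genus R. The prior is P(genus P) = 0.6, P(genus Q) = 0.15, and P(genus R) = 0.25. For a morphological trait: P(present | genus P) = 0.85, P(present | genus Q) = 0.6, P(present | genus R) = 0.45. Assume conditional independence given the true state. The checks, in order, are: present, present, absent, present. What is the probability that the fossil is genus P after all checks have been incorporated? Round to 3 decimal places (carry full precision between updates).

After 'present': normaliser = 0.85·0.6000 + 0.6·0.1500 + 0.45·0.2500; P(genus P) ≈ 0.7158, P(genus Q) ≈ 0.1263, P(genus R) ≈ 0.1579
After 'present': normaliser = 0.85·0.7158 + 0.6·0.1263 + 0.45·0.1579; P(genus P) ≈ 0.8056, P(genus Q) ≈ 0.1003, P(genus R) ≈ 0.0941
After 'absent': normaliser = 0.15·0.8056 + 0.4·0.1003 + 0.55·0.0941; P(genus P) ≈ 0.5681, P(genus Q) ≈ 0.1887, P(genus R) ≈ 0.2432
After 'present': normaliser = 0.85·0.5681 + 0.6·0.1887 + 0.45·0.2432; P(genus P) ≈ 0.6844, P(genus Q) ≈ 0.1605, P(genus R) ≈ 0.1551

0.684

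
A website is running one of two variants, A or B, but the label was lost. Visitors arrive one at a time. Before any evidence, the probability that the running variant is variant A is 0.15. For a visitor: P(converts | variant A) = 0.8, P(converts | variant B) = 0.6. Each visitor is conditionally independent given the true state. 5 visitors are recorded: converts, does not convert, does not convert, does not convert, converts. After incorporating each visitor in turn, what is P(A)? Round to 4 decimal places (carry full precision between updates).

After 'converts': P(A) = 0.8·0.1500 / (0.8·0.1500 + 0.6·0.8500) ≈ 0.1905
After 'does not convert': P(A) = 0.2·0.1905 / (0.2·0.1905 + 0.4·0.8095) ≈ 0.1053
After 'does not convert': P(A) = 0.2·0.1053 / (0.2·0.1053 + 0.4·0.8947) ≈ 0.0556
After 'does not convert': P(A) = 0.2·0.0556 / (0.2·0.0556 + 0.4·0.9444) ≈ 0.0286
After 'converts': P(A) = 0.8·0.0286 / (0.8·0.0286 + 0.6·0.9714) ≈ 0.0377

0.0377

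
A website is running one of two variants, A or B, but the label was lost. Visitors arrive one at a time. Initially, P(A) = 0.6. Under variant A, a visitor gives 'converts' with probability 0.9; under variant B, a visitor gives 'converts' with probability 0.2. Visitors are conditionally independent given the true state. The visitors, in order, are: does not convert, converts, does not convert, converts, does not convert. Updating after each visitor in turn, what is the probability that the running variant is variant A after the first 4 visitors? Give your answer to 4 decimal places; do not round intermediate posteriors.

0.3219

After 'does not convert': P(A) = 0.1·0.6000 / (0.1·0.6000 + 0.8·0.4000) ≈ 0.1579
After 'converts': P(A) = 0.9·0.1579 / (0.9·0.1579 + 0.2·0.8421) ≈ 0.4576
After 'does not convert': P(A) = 0.1·0.4576 / (0.1·0.4576 + 0.8·0.5424) ≈ 0.0954
After 'converts': P(A) = 0.9·0.0954 / (0.9·0.0954 + 0.2·0.9046) ≈ 0.3219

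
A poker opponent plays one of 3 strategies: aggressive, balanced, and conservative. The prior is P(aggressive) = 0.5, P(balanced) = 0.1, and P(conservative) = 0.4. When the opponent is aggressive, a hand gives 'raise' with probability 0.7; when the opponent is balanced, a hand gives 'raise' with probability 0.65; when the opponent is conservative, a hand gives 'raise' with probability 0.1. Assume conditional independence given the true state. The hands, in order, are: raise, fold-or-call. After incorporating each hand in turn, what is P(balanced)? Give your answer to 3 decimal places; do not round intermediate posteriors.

After 'raise': normaliser = 0.7·0.5000 + 0.65·0.1000 + 0.1·0.4000; P(aggressive) ≈ 0.7692, P(balanced) ≈ 0.1429, P(conservative) ≈ 0.0879
After 'fold-or-call': normaliser = 0.3·0.7692 + 0.35·0.1429 + 0.9·0.0879; P(aggressive) ≈ 0.6412, P(balanced) ≈ 0.1389, P(conservative) ≈ 0.2198

0.139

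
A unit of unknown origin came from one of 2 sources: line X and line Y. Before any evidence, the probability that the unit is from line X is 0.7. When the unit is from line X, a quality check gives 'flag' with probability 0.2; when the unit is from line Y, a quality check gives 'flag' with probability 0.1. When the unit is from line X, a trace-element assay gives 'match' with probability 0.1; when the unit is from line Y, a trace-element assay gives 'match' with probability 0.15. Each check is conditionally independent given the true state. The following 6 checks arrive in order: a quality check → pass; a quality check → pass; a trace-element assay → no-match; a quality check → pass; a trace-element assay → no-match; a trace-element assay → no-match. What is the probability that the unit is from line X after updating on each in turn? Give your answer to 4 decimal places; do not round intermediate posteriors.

0.6605

Each posterior becomes the prior for the next update.
After a quality check='pass': P(line X) = 0.8·0.7000 / (0.8·0.7000 + 0.9·0.3000) ≈ 0.6747
After a quality check='pass': P(line X) = 0.8·0.6747 / (0.8·0.6747 + 0.9·0.3253) ≈ 0.6483
After a trace-element assay='no-match': P(line X) = 0.9·0.6483 / (0.9·0.6483 + 0.85·0.3517) ≈ 0.6613
After a quality check='pass': P(line X) = 0.8·0.6613 / (0.8·0.6613 + 0.9·0.3387) ≈ 0.6344
After a trace-element assay='no-match': P(line X) = 0.9·0.6344 / (0.9·0.6344 + 0.85·0.3656) ≈ 0.6475
After a trace-element assay='no-match': P(line X) = 0.9·0.6475 / (0.9·0.6475 + 0.85·0.3525) ≈ 0.6605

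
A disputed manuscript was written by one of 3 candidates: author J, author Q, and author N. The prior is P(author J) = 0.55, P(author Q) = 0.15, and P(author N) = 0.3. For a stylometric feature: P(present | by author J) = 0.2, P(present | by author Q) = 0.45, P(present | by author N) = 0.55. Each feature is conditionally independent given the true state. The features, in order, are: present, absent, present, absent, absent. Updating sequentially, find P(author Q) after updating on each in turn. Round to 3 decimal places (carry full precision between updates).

Apply Bayes' rule sequentially, carrying P(author Q) forward.
After 'present': normaliser = 0.2·0.5500 + 0.45·0.1500 + 0.55·0.3000; P(author J) ≈ 0.3212, P(author Q) ≈ 0.1971, P(author N) ≈ 0.4818
After 'absent': normaliser = 0.8·0.3212 + 0.55·0.1971 + 0.45·0.4818; P(author J) ≈ 0.4414, P(author Q) ≈ 0.1862, P(author N) ≈ 0.3724
After 'present': normaliser = 0.2·0.4414 + 0.45·0.1862 + 0.55·0.3724; P(author J) ≈ 0.2342, P(author Q) ≈ 0.2223, P(author N) ≈ 0.5435
After 'absent': normaliser = 0.8·0.2342 + 0.55·0.2223 + 0.45·0.5435; P(author J) ≈ 0.3381, P(author Q) ≈ 0.2206, P(author N) ≈ 0.4413
After 'absent': normaliser = 0.8·0.3381 + 0.55·0.2206 + 0.45·0.4413; P(author J) ≈ 0.4581, P(author Q) ≈ 0.2055, P(author N) ≈ 0.3363

0.206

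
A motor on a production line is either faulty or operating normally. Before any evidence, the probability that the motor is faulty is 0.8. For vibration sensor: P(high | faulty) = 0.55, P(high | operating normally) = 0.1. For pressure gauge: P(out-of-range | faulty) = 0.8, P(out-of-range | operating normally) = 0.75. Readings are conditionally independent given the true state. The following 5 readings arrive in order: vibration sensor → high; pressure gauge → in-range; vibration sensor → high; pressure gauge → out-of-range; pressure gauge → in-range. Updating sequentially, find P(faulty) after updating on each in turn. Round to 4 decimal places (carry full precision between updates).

0.9880

Apply Bayes' rule sequentially, carrying P(faulty) forward.
After vibration sensor='high': P(faulty) = 0.55·0.8000 / (0.55·0.8000 + 0.1·0.2000) ≈ 0.9565
After pressure gauge='in-range': P(faulty) = 0.2·0.9565 / (0.2·0.9565 + 0.25·0.0435) ≈ 0.9462
After vibration sensor='high': P(faulty) = 0.55·0.9462 / (0.55·0.9462 + 0.1·0.0538) ≈ 0.9898
After pressure gauge='out-of-range': P(faulty) = 0.8·0.9898 / (0.8·0.9898 + 0.75·0.0102) ≈ 0.9904
After pressure gauge='in-range': P(faulty) = 0.2·0.9904 / (0.2·0.9904 + 0.25·0.0096) ≈ 0.9880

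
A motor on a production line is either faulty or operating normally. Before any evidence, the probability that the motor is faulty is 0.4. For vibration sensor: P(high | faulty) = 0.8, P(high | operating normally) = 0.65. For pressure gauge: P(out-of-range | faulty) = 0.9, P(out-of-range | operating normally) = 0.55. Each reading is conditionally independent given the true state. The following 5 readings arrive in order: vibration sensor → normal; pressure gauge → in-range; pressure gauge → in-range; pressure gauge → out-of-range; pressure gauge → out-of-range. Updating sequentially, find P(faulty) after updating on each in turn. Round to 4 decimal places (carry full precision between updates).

0.0480

Each posterior becomes the prior for the next update.
After vibration sensor='normal': P(faulty) = 0.2·0.4000 / (0.2·0.4000 + 0.35·0.6000) ≈ 0.2759
After pressure gauge='in-range': P(faulty) = 0.1·0.2759 / (0.1·0.2759 + 0.45·0.7241) ≈ 0.0780
After pressure gauge='in-range': P(faulty) = 0.1·0.0780 / (0.1·0.0780 + 0.45·0.9220) ≈ 0.0185
After pressure gauge='out-of-range': P(faulty) = 0.9·0.0185 / (0.9·0.0185 + 0.55·0.9815) ≈ 0.0299
After pressure gauge='out-of-range': P(faulty) = 0.9·0.0299 / (0.9·0.0299 + 0.55·0.9701) ≈ 0.0480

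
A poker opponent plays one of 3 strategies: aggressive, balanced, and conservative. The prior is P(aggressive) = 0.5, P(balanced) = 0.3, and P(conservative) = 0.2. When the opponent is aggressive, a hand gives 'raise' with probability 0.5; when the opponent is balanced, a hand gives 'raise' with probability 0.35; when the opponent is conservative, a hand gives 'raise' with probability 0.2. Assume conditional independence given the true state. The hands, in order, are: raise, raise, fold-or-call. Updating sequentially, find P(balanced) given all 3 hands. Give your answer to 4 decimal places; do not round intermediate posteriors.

0.2574

Each posterior becomes the prior for the next update.
After 'raise': normaliser = 0.5·0.5000 + 0.35·0.3000 + 0.2·0.2000; P(aggressive) ≈ 0.6329, P(balanced) ≈ 0.2658, P(conservative) ≈ 0.1013
After 'raise': normaliser = 0.5·0.6329 + 0.35·0.2658 + 0.2·0.1013; P(aggressive) ≈ 0.7364, P(balanced) ≈ 0.2165, P(conservative) ≈ 0.0471
After 'fold-or-call': normaliser = 0.5·0.7364 + 0.65·0.2165 + 0.8·0.0471; P(aggressive) ≈ 0.6736, P(balanced) ≈ 0.2574, P(conservative) ≈ 0.0690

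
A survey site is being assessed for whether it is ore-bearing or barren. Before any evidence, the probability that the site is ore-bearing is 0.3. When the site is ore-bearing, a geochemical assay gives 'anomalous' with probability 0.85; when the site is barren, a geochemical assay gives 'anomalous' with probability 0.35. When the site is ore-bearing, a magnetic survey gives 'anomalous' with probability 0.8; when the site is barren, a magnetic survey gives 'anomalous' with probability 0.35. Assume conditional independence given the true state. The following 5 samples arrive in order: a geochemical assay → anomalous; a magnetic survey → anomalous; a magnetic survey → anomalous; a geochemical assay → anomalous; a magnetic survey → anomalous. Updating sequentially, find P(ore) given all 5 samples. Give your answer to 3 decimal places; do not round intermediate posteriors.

0.968

Apply Bayes' rule sequentially, carrying P(ore) forward.
After a geochemical assay='anomalous': P(ore) = 0.85·0.3000 / (0.85·0.3000 + 0.35·0.7000) ≈ 0.5100
After a magnetic survey='anomalous': P(ore) = 0.8·0.5100 / (0.8·0.5100 + 0.35·0.4900) ≈ 0.7041
After a magnetic survey='anomalous': P(ore) = 0.8·0.7041 / (0.8·0.7041 + 0.35·0.2959) ≈ 0.8447
After a geochemical assay='anomalous': P(ore) = 0.85·0.8447 / (0.85·0.8447 + 0.35·0.1553) ≈ 0.9296
After a magnetic survey='anomalous': P(ore) = 0.8·0.9296 / (0.8·0.9296 + 0.35·0.0704) ≈ 0.9679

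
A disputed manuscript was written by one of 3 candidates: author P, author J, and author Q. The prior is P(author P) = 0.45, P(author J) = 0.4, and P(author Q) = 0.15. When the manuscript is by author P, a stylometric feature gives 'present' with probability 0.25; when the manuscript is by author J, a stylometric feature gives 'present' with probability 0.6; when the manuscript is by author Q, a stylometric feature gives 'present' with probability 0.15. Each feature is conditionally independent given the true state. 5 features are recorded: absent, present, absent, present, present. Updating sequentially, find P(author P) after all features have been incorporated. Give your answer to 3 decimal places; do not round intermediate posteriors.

0.218

After 'absent': normaliser = 0.75·0.4500 + 0.4·0.4000 + 0.85·0.1500; P(author P) ≈ 0.5400, P(author J) ≈ 0.2560, P(author Q) ≈ 0.2040
After 'present': normaliser = 0.25·0.5400 + 0.6·0.2560 + 0.15·0.2040; P(author P) ≈ 0.4229, P(author J) ≈ 0.4812, P(author Q) ≈ 0.0959
After 'absent': normaliser = 0.75·0.4229 + 0.4·0.4812 + 0.85·0.0959; P(author P) ≈ 0.5366, P(author J) ≈ 0.3256, P(author Q) ≈ 0.1378
After 'present': normaliser = 0.25·0.5366 + 0.6·0.3256 + 0.15·0.1378; P(author P) ≈ 0.3831, P(author J) ≈ 0.5579, P(author Q) ≈ 0.0590
After 'present': normaliser = 0.25·0.3831 + 0.6·0.5579 + 0.15·0.0590; P(author P) ≈ 0.2180, P(author J) ≈ 0.7619, P(author Q) ≈ 0.0202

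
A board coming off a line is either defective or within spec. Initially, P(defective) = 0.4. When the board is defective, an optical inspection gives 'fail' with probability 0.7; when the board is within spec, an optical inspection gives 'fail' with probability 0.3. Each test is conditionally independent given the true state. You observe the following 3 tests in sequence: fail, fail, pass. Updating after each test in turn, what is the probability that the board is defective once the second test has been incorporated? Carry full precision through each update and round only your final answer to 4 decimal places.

0.7840

After 'fail': P(defective) = 0.7·0.4000 / (0.7·0.4000 + 0.3·0.6000) ≈ 0.6087
After 'fail': P(defective) = 0.7·0.6087 / (0.7·0.6087 + 0.3·0.3913) ≈ 0.7840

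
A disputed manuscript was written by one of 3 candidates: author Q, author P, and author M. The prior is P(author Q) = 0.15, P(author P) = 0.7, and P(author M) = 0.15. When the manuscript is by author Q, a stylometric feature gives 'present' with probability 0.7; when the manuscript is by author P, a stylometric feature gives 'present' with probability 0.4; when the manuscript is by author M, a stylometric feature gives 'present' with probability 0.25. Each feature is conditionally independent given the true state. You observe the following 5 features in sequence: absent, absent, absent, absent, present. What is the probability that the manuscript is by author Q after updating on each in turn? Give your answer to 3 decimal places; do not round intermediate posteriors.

Each posterior becomes the prior for the next update.
After 'absent': normaliser = 0.3·0.1500 + 0.6·0.7000 + 0.75·0.1500; P(author Q) ≈ 0.0779, P(author P) ≈ 0.7273, P(author M) ≈ 0.1948
After 'absent': normaliser = 0.3·0.0779 + 0.6·0.7273 + 0.75·0.1948; P(author Q) ≈ 0.0386, P(author P) ≈ 0.7203, P(author M) ≈ 0.2412
After 'absent': normaliser = 0.3·0.0386 + 0.6·0.7203 + 0.75·0.2412; P(author Q) ≈ 0.0185, P(author P) ≈ 0.6919, P(author M) ≈ 0.2896
After 'absent': normaliser = 0.3·0.0185 + 0.6·0.6919 + 0.75·0.2896; P(author Q) ≈ 0.0087, P(author P) ≈ 0.6508, P(author M) ≈ 0.3405
After 'present': normaliser = 0.7·0.0087 + 0.4·0.6508 + 0.25·0.3405; P(author Q) ≈ 0.0174, P(author P) ≈ 0.7405, P(author M) ≈ 0.2421

0.017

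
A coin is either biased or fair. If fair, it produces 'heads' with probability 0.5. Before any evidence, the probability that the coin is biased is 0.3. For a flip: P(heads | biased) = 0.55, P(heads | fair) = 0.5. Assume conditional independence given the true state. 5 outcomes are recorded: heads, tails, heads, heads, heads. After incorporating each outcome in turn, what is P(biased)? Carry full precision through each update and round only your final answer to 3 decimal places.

Each posterior becomes the prior for the next update.
After 'heads': P(biased) = 0.55·0.3000 / (0.55·0.3000 + 0.5·0.7000) ≈ 0.3204
After 'tails': P(biased) = 0.45·0.3204 / (0.45·0.3204 + 0.5·0.6796) ≈ 0.2979
After 'heads': P(biased) = 0.55·0.2979 / (0.55·0.2979 + 0.5·0.7021) ≈ 0.3182
After 'heads': P(biased) = 0.55·0.3182 / (0.55·0.3182 + 0.5·0.6818) ≈ 0.3392
After 'heads': P(biased) = 0.55·0.3392 / (0.55·0.3392 + 0.5·0.6608) ≈ 0.3609

0.361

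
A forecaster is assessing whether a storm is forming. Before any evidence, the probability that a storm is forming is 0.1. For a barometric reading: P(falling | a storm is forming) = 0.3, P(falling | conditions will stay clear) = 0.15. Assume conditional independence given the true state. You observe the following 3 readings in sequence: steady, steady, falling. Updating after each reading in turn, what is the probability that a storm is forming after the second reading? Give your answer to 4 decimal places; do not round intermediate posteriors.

Each posterior becomes the prior for the next update.
After 'steady': P(storm) = 0.7·0.1000 / (0.7·0.1000 + 0.85·0.9000) ≈ 0.0838
After 'steady': P(storm) = 0.7·0.0838 / (0.7·0.0838 + 0.85·0.9162) ≈ 0.0701

0.0701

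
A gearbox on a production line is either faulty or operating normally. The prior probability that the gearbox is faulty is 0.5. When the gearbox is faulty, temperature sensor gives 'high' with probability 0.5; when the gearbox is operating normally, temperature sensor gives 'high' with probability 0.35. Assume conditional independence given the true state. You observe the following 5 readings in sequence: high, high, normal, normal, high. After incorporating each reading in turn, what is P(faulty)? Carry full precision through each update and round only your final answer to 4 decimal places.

0.6330

Apply Bayes' rule sequentially, carrying P(faulty) forward.
After 'high': P(faulty) = 0.5·0.5000 / (0.5·0.5000 + 0.35·0.5000) ≈ 0.5882
After 'high': P(faulty) = 0.5·0.5882 / (0.5·0.5882 + 0.35·0.4118) ≈ 0.6711
After 'normal': P(faulty) = 0.5·0.6711 / (0.5·0.6711 + 0.65·0.3289) ≈ 0.6109
After 'normal': P(faulty) = 0.5·0.6109 / (0.5·0.6109 + 0.65·0.3891) ≈ 0.5470
After 'high': P(faulty) = 0.5·0.5470 / (0.5·0.5470 + 0.35·0.4530) ≈ 0.6330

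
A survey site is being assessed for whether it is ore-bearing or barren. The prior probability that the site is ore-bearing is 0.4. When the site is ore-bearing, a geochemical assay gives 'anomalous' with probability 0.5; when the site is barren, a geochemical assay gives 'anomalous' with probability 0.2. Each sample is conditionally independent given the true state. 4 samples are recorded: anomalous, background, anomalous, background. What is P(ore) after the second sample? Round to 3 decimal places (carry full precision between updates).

After 'anomalous': P(ore) = 0.5·0.4000 / (0.5·0.4000 + 0.2·0.6000) ≈ 0.6250
After 'background': P(ore) = 0.5·0.6250 / (0.5·0.6250 + 0.8·0.3750) ≈ 0.5102

0.510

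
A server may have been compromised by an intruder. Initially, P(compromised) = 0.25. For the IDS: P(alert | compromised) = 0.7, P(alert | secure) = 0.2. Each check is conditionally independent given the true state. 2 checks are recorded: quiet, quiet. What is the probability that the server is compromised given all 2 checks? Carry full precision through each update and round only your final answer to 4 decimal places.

0.0448

Each posterior becomes the prior for the next update.
After 'quiet': P(compromised) = 0.3·0.2500 / (0.3·0.2500 + 0.8·0.7500) ≈ 0.1111
After 'quiet': P(compromised) = 0.3·0.1111 / (0.3·0.1111 + 0.8·0.8889) ≈ 0.0448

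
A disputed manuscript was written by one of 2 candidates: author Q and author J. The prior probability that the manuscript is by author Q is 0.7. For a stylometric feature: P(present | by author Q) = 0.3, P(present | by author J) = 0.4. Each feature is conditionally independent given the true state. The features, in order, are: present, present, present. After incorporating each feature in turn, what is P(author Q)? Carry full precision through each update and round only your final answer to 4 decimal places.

After 'present': P(author Q) = 0.3·0.7000 / (0.3·0.7000 + 0.4·0.3000) ≈ 0.6364
After 'present': P(author Q) = 0.3·0.6364 / (0.3·0.6364 + 0.4·0.3636) ≈ 0.5676
After 'present': P(author Q) = 0.3·0.5676 / (0.3·0.5676 + 0.4·0.4324) ≈ 0.4961

0.4961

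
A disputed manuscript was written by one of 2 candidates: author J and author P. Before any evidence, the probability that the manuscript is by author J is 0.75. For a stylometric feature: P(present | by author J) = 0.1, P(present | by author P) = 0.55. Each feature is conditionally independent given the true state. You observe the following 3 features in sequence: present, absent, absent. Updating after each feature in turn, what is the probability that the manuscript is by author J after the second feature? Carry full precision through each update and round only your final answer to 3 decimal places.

After 'present': P(author J) = 0.1·0.7500 / (0.1·0.7500 + 0.55·0.2500) ≈ 0.3529
After 'absent': P(author J) = 0.9·0.3529 / (0.9·0.3529 + 0.45·0.6471) ≈ 0.5217

0.522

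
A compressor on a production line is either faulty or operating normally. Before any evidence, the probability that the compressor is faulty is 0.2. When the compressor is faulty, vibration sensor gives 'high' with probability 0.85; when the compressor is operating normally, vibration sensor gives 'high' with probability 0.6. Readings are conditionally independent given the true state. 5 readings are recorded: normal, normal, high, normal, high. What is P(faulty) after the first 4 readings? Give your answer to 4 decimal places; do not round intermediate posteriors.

0.0183

After 'normal': P(faulty) = 0.15·0.2000 / (0.15·0.2000 + 0.4·0.8000) ≈ 0.0857
After 'normal': P(faulty) = 0.15·0.0857 / (0.15·0.0857 + 0.4·0.9143) ≈ 0.0340
After 'high': P(faulty) = 0.85·0.0340 / (0.85·0.0340 + 0.6·0.9660) ≈ 0.0474
After 'normal': P(faulty) = 0.15·0.0474 / (0.15·0.0474 + 0.4·0.9526) ≈ 0.0183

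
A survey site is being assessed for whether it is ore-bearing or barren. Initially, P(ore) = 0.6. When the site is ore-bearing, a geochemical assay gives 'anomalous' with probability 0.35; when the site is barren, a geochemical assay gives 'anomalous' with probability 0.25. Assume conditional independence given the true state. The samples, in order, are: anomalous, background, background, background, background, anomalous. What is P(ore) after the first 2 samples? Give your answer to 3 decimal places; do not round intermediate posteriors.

After 'anomalous': P(ore) = 0.35·0.6000 / (0.35·0.6000 + 0.25·0.4000) ≈ 0.6774
After 'background': P(ore) = 0.65·0.6774 / (0.65·0.6774 + 0.75·0.3226) ≈ 0.6454

0.645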